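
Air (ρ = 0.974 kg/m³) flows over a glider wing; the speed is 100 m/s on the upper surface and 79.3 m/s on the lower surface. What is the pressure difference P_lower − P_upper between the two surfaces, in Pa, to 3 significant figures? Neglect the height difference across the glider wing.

ΔP = 1810 Pa

The pressure is lower where the speed is higher: ΔP = ½ρ(v_up² − v_low²).
ΔP = ½·0.974·(100² − 79.3²) = 1810 Pa.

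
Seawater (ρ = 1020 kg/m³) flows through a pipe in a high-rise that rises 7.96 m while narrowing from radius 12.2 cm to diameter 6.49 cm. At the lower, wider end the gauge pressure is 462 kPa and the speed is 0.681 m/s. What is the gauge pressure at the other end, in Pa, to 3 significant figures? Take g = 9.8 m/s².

P₂ ≈ 335000 Pa

Mass conservation (A₁v₁ = A₂v₂) gives v₂ = 0.681 × 468/33.1 = 9.63 m/s.
Applying Bernoulli between the two ends and solving for P₂: P₂ = P₁ + ½ρ(v₁² − v₂²) − ρgΔh.
P₂ = 462000 + ½·1020·(0.681² − 9.63²) − 1020·9.8·(+7.96) = 462000 + (-47000) − (79600) = 335000 Pa.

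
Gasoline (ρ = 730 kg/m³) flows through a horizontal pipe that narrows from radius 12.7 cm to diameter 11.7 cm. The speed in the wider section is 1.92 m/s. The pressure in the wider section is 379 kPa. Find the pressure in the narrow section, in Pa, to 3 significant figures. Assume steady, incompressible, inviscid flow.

P₂ ≈ 350000 Pa

Mass conservation (A₁v₁ = A₂v₂) gives v₂ = 1.92 × 507/108 = 9.05 m/s.
With no height change, Bernoulli's equation is P₁ + ½ρv₁² = P₂ + ½ρv₂².
P₂ = P₁ − ½ρ(v₂² − v₁²) = 379000 − ½·730·(9.05² − 1.92²) = 379000 − 28500 = 350000 Pa.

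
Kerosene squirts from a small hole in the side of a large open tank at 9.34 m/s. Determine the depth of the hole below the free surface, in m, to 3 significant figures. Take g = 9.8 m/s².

h ≈ 4.45 m

For a small hole in a large open tank, ½v² = gh, giving h = v²/(2g).
h = 9.34²/(2·9.8) = 87.2/19.60 = 4.45 m.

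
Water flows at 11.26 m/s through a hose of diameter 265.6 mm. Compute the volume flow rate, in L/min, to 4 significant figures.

Q = A·v = 0.05540 m² × 11.26 m/s = 0.6239 m³/s.
Converting: 0.6239 m³/s × 60000 = 37430 L/min.

Q ≈ 37430 L/min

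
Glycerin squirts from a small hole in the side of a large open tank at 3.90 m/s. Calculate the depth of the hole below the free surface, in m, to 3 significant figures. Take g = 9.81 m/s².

For a small hole in a large open tank, ½v² = gh, giving h = v²/(2g).
h = 3.90²/(2·9.81) = 15.2/19.62 = 0.775 m.

h ≈ 0.775 m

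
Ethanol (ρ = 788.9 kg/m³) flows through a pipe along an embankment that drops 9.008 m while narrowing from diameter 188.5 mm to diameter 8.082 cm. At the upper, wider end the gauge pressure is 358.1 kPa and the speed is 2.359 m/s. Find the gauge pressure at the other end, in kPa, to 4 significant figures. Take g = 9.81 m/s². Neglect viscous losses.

P₂ ≈ 365.1 kPa

Continuity gives A₁v₁ = A₂v₂, so v₂ = (279.1 cm²)/(51.30 cm²) × 2.359 m/s = 12.83 m/s.
Applying Bernoulli between the two ends and solving for P₂: P₂ = P₁ + ½ρ(v₁² − v₂²) − ρgΔh.
P₂ = 358100 + ½·788.9·(2.359² − 12.83²) − 788.9·9.81·(−9.008) = 358100 + (-62760) − (-69710) = 365100 Pa.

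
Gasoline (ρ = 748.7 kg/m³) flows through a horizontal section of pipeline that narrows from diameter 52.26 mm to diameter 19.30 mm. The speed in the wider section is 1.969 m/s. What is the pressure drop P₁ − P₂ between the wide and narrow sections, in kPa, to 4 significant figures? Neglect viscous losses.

Mass conservation (A₁v₁ = A₂v₂) gives v₂ = 1.969 × 21.45/2.926 = 14.44 m/s.
Along the horizontal streamline, P + ½ρv² is constant.
P₁ − P₂ = ½·748.7·(14.44² − 1.969²) = ½·748.7·204.5 = 76570 Pa.

ΔP ≈ 76.57 kPa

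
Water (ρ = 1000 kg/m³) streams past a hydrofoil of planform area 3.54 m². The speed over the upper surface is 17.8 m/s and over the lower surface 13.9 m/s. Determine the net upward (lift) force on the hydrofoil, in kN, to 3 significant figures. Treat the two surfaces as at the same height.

With equal heights on the two surfaces, Bernoulli gives P_lower − P_upper = ½ρ(v_upper² − v_lower²).
ΔP = ½·1000·(17.8² − 13.9²) = 61800 Pa.
Lift = ΔP · A = 61800 × 3.54 = 219000 N.

F ≈ 219 kN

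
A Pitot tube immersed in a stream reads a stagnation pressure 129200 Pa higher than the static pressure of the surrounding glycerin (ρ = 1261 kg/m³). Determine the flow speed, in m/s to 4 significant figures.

The dynamic pressure equals the rise in static pressure at the stagnation point: ΔP = ½ρv².
v = √(2ΔP/ρ) = √(2·129200/1261) = 14.31 m/s.

14.31 m/s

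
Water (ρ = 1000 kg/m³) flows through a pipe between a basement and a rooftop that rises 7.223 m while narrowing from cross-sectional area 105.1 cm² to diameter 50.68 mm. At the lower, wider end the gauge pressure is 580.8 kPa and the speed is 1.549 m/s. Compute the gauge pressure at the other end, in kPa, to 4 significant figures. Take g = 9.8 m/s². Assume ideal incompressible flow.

Mass conservation (A₁v₁ = A₂v₂) gives v₂ = 1.549 × 105.1/20.17 = 8.070 m/s.
Bernoulli: P₁ + ½ρv₁² + ρg h₁ = P₂ + ½ρv₂² + ρg h₂, so P₂ = P₁ + ½ρ(v₁² − v₂²) − ρg(h₂ − h₁).
P₂ = 580800 + ½·1000·(1.549² − 8.070²) − 1000·9.8·(+7.223) = 580800 + (-31370) − (70790) = 478600 Pa.

P₂ ≈ 478.6 kPa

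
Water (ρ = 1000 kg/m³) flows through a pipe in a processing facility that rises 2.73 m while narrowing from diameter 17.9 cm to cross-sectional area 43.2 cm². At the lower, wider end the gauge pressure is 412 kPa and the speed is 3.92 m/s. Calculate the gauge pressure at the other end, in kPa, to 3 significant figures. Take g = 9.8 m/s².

132 kPa

Continuity gives A₁v₁ = A₂v₂, so v₂ = (252 cm²)/(43.2 cm²) × 3.92 m/s = 22.8 m/s.
Bernoulli: P₁ + ½ρv₁² + ρg h₁ = P₂ + ½ρv₂² + ρg h₂, so P₂ = P₁ + ½ρ(v₁² − v₂²) − ρg(h₂ − h₁).
P₂ = 412000 + ½·1000·(3.92² − 22.8²) − 1000·9.8·(+2.73) = 412000 + (-253000) − (26800) = 132000 Pa.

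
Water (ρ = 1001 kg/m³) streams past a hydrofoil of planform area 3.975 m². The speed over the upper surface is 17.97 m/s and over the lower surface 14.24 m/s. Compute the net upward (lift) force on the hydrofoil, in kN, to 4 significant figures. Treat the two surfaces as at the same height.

239.0 kN

The faster flow above has the lower pressure; Bernoulli (same height) gives ΔP = ½ρ(v_up² − v_low²).
ΔP = ½·1001·(17.97² − 14.24²) = 60130 Pa.
Lift = ΔP · A = 60130 × 3.975 = 239000 N.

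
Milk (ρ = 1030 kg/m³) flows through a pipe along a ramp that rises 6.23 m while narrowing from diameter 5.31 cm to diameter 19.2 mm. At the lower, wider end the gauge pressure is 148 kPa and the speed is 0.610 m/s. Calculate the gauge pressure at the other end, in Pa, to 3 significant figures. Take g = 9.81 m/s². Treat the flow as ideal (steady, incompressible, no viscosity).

The volume flow rate is constant, so v₂ = (A₁/A₂)v₁ = (22.1/2.90)·0.610 = 4.67 m/s.
Bernoulli: P₁ + ½ρv₁² + ρg h₁ = P₂ + ½ρv₂² + ρg h₂, so P₂ = P₁ + ½ρ(v₁² − v₂²) − ρg(h₂ − h₁).
P₂ = 148000 + ½·1030·(0.610² − 4.67²) − 1030·9.81·(+6.23) = 148000 + (-11000) − (62900) = 74000 Pa.

P₂ ≈ 74000 Pa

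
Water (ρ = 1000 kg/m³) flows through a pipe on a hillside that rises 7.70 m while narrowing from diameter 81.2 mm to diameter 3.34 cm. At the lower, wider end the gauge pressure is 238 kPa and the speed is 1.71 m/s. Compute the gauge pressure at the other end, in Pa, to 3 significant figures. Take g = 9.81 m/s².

Mass conservation (A₁v₁ = A₂v₂) gives v₂ = 1.71 × 51.8/8.76 = 10.1 m/s.
Bernoulli: P₁ + ½ρv₁² + ρg h₁ = P₂ + ½ρv₂² + ρg h₂, so P₂ = P₁ + ½ρ(v₁² − v₂²) − ρg(h₂ − h₁).
P₂ = 238000 + ½·1000·(1.71² − 10.1²) − 1000·9.81·(+7.70) = 238000 + (-49600) − (75500) = 113000 Pa.

113000 Pa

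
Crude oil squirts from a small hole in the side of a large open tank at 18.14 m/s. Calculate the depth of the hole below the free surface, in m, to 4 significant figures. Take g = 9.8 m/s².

16.79 m

Inverting v = √(2gh) gives h = v² / 2g.
h = 18.14²/(2·9.8) = 329.1/19.60 = 16.79 m.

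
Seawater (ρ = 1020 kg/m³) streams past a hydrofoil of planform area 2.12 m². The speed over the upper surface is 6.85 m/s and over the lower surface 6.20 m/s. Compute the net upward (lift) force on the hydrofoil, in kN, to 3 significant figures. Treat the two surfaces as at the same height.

From P + ½ρv² = const at equal height, P_low − P_up = ½ρ(v_up² − v_low²).
ΔP = ½·1020·(6.85² − 6.20²) = 4330 Pa.
Lift = ΔP · A = 4330 × 2.12 = 9170 N.

F ≈ 9.17 kN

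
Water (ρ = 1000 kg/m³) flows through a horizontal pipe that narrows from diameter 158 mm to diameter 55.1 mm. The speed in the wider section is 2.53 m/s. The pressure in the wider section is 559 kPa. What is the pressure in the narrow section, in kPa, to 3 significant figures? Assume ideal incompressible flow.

By continuity, v₂ = v₁·A₁/A₂ = 2.53·(196/23.8) = 20.8 m/s.
The pipe is horizontal, so Bernoulli reduces to P₁ + ½ρv₁² = P₂ + ½ρv₂².
P₂ = P₁ − ½ρ(v₂² − v₁²) = 559000 − ½·1000·(20.8² − 2.53²) = 559000 − 213000 = 346000 Pa.

P₂ = 346 kPa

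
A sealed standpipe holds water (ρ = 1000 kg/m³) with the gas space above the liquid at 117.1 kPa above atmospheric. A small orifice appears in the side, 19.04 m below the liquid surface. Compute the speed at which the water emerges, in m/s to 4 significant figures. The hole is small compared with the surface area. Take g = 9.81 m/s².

v ≈ 24.65 m/s

Take point 1 at the surface (v₁ ≈ 0) and point 2 at the hole (at atmospheric pressure). Bernoulli: P₁ + ρg h = P_atm + ½ρv₂².
With P₁ − P_atm = 117100 Pa, v₂ = √(2gh + 2ΔP/ρ) = √(2·9.81·19.04 + 2·117100/1000) = 24.65 m/s.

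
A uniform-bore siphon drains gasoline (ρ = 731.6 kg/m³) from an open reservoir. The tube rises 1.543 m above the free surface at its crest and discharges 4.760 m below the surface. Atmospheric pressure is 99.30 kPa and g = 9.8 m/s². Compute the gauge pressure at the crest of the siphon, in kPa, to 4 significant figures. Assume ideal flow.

P_gauge ≈ -45.19 kPa

Bernoulli surface→outlet gives ½v² = g·h_out, so v = √(2·9.8·4.760) = 9.659 m/s.
Continuity keeps v the same throughout the tube; from surface to crest, P_atm + 0 = P_top + ½ρv² + ρg·h_top.
P_top = 99300 − ½·731.6·9.659² − 731.6·9.8·1.543 = 54110 Pa. So P_gauge = P_top − P_atm = -45190 Pa.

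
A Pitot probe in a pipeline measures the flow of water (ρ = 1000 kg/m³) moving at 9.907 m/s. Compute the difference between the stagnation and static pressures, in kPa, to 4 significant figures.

49.07 kPa

At the stagnation point the flow is brought to rest, so Bernoulli gives P_stag − P_static = ½ρv².
ΔP = ½·1000·9.907² = 49070 Pa.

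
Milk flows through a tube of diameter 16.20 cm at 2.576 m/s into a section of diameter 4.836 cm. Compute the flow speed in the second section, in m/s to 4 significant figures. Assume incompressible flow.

28.91 m/s

Continuity gives A₁v₁ = A₂v₂, so v₂ = (206.1 cm²)/(18.37 cm²) × 2.576 m/s = 28.91 m/s.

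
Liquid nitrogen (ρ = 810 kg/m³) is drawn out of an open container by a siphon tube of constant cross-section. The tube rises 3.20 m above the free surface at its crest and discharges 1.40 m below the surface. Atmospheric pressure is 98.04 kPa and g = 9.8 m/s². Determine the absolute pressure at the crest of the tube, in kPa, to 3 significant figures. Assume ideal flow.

P_top ≈ 61.5 kPa

The outlet speed comes from Torricelli: v = √(2g·1.40) = 5.24 m/s.
Continuity keeps v the same throughout the tube; from surface to crest, P_atm + 0 = P_top + ½ρv² + ρg·h_top.
P_top = 98040 − ½·810·5.24² − 810·9.8·3.20 = 61500 Pa.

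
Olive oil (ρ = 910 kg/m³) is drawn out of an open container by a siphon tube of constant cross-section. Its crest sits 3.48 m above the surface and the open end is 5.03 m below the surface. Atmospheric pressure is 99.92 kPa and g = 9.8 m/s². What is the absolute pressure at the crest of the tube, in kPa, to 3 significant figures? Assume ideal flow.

P_top ≈ 24.0 kPa

Bernoulli surface→outlet gives ½v² = g·h_out, so v = √(2·9.8·5.03) = 9.93 m/s.
With constant cross-section the crest speed equals v; applying Bernoulli from the surface up to the crest, P_top = P_atm − ½ρv² − ρg·h_top.
P_top = 99920 − ½·910·9.93² − 910·9.8·3.48 = 24000 Pa.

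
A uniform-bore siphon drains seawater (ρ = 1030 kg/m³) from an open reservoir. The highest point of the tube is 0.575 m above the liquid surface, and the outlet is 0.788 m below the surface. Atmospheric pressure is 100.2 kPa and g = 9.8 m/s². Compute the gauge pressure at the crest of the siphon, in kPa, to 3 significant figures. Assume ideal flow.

P_gauge ≈ -13.8 kPa

Bernoulli surface→outlet gives ½v² = g·h_out, so v = √(2·9.8·0.788) = 3.93 m/s.
With constant cross-section the crest speed equals v; applying Bernoulli from the surface up to the crest, P_top = P_atm − ½ρv² − ρg·h_top.
P_top = 100200 − ½·1030·3.93² − 1030·9.8·0.575 = 86400 Pa. So P_gauge = P_top − P_atm = -13800 Pa.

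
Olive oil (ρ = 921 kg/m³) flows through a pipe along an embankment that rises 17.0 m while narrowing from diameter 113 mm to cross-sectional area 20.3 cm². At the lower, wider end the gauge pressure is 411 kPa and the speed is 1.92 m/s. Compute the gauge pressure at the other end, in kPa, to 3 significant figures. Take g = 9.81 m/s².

218 kPa

By continuity, v₂ = v₁·A₁/A₂ = 1.92·(100/20.3) = 9.49 m/s.
Energy conservation along the streamline gives P₂ = P₁ − ½ρ(v₂² − v₁²) − ρg(h₂ − h₁).
P₂ = 411000 + ½·921·(1.92² − 9.49²) − 921·9.81·(+17.0) = 411000 + (-39700) − (154000) = 218000 Pa.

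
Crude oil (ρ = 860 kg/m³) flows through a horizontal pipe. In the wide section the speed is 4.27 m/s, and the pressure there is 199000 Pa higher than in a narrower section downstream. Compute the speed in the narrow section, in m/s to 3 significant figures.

With h₁ = h₂, rearranging Bernoulli gives v₂ = √(v₁² + 2ΔP/ρ).
v₂ = √(4.27² + 2·199000/860) = √(18.2 + 463) = 21.9 m/s.

v₂ = 21.9 m/s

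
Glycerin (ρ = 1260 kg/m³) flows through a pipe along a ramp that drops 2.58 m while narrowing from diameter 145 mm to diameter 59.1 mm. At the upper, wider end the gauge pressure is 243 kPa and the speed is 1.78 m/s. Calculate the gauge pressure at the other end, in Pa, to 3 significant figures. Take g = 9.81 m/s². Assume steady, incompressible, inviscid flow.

205000 Pa

The volume flow rate is constant, so v₂ = (A₁/A₂)v₁ = (165/27.4)·1.78 = 10.7 m/s.
Applying Bernoulli between the two ends and solving for P₂: P₂ = P₁ + ½ρ(v₁² − v₂²) − ρgΔh.
P₂ = 243000 + ½·1260·(1.78² − 10.7²) − 1260·9.81·(−2.58) = 243000 + (-70300) − (-31900) = 205000 Pa.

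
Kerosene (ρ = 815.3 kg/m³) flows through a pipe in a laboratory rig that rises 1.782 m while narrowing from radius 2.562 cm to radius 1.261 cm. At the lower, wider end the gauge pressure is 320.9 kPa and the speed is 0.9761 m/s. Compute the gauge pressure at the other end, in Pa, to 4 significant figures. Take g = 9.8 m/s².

300400 Pa

Mass conservation (A₁v₁ = A₂v₂) gives v₂ = 0.9761 × 20.62/4.996 = 4.029 m/s.
Bernoulli: P₁ + ½ρv₁² + ρg h₁ = P₂ + ½ρv₂² + ρg h₂, so P₂ = P₁ + ½ρ(v₁² − v₂²) − ρg(h₂ − h₁).
P₂ = 320900 + ½·815.3·(0.9761² − 4.029²) − 815.3·9.8·(+1.782) = 320900 + (-6230) − (14240) = 300400 Pa.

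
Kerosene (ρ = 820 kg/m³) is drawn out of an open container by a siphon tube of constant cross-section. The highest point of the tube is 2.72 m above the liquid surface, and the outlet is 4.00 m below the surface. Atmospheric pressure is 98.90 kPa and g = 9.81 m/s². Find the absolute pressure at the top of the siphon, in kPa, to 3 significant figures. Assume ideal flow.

P_top = 44.8 kPa

Bernoulli surface→outlet gives ½v² = g·h_out, so v = √(2·9.81·4.00) = 8.86 m/s.
The bore is uniform, so the speed at the crest is the same v. Bernoulli surface→crest: P_atm = P_top + ½ρv² + ρg·h_top.
P_top = 98900 − ½·820·8.86² − 820·9.81·2.72 = 44800 Pa.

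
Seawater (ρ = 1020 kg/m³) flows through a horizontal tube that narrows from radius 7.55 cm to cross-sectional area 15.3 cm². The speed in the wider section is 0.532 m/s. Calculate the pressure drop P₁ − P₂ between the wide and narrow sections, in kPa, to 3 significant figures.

ΔP ≈ 19.6 kPa

The volume flow rate is constant, so v₂ = (A₁/A₂)v₁ = (179/15.3)·0.532 = 6.23 m/s.
The pipe is horizontal, so Bernoulli reduces to P₁ + ½ρv₁² = P₂ + ½ρv₂².
P₁ − P₂ = ½·1020·(6.23² − 0.532²) = ½·1020·38.5 = 19600 Pa.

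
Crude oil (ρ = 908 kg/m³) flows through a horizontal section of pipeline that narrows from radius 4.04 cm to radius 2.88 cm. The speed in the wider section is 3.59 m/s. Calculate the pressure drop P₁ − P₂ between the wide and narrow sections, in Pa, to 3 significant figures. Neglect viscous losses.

By continuity, v₂ = v₁·A₁/A₂ = 3.59·(51.3/26.1) = 7.06 m/s.
With no height change, Bernoulli's equation is P₁ + ½ρv₁² = P₂ + ½ρv₂².
P₁ − P₂ = ½·908·(7.06² − 3.59²) = ½·908·37.0 = 16800 Pa.

ΔP ≈ 16800 Pa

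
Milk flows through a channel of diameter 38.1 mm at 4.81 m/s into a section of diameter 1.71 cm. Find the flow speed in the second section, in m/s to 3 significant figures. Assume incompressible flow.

v₂ ≈ 23.9 m/s

Mass conservation (A₁v₁ = A₂v₂) gives v₂ = 4.81 × 11.4/2.30 = 23.9 m/s.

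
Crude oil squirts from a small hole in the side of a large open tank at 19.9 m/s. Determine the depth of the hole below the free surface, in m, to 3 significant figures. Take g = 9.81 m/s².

Inverting v = √(2gh) gives h = v² / 2g.
h = 19.9²/(2·9.81) = 396/19.62 = 20.2 m.

h ≈ 20.2 m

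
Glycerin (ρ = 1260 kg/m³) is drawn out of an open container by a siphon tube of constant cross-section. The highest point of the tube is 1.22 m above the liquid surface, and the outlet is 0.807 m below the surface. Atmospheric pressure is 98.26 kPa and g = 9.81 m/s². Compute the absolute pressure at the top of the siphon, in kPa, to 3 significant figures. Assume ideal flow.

P_top ≈ 73.2 kPa

Bernoulli surface→outlet gives ½v² = g·h_out, so v = √(2·9.81·0.807) = 3.98 m/s.
Continuity keeps v the same throughout the tube; from surface to crest, P_atm + 0 = P_top + ½ρv² + ρg·h_top.
P_top = 98260 − ½·1260·3.98² − 1260·9.81·1.22 = 73200 Pa.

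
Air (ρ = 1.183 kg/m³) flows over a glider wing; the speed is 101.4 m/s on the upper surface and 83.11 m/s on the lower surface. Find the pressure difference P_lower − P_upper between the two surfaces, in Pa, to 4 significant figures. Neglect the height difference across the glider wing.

ΔP = 1996 Pa

With negligible Δh, P + ½ρv² is constant, so P_low − P_up = ½ρ(v_up² − v_low²).
ΔP = ½·1.183·(101.4² − 83.11²) = 1996 Pa.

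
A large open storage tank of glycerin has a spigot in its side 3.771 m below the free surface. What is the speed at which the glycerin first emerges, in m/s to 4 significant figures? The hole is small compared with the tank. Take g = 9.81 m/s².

v = 8.602 m/s

With the surface at rest and both surface and jet at atmospheric pressure, Bernoulli gives ρg h = ½ρv², so v = √(2gh) = √(2·9.81·3.771) = 8.602 m/s.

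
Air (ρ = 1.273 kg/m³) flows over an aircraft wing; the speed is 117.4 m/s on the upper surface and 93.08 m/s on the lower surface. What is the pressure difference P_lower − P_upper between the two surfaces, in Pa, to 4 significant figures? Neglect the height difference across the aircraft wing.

ΔP ≈ 3258 Pa

Bernoulli (same height): P_lower − P_upper = ½ρ(v_upper² − v_lower²).
ΔP = ½·1.273·(117.4² − 93.08²) = 3258 Pa.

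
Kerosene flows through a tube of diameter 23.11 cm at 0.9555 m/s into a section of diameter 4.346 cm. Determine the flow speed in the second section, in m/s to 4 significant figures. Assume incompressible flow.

v₂ ≈ 27.02 m/s

Continuity gives A₁v₁ = A₂v₂, so v₂ = (419.5 cm²)/(14.83 cm²) × 0.9555 m/s = 27.02 m/s.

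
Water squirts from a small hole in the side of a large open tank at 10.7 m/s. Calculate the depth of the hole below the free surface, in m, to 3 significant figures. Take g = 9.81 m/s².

Inverting v = √(2gh) gives h = v² / 2g.
h = 10.7²/(2·9.81) = 114/19.62 = 5.84 m.

h = 5.84 m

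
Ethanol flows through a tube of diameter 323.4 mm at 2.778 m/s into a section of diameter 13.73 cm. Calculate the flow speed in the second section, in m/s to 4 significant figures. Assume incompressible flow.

Continuity gives A₁v₁ = A₂v₂, so v₂ = (821.4 cm²)/(148.1 cm²) × 2.778 m/s = 15.41 m/s.

v₂ ≈ 15.41 m/s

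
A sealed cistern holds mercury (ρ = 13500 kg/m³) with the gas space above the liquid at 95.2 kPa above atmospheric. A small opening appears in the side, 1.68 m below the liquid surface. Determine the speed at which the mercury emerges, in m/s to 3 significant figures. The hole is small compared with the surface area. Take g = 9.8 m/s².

v ≈ 6.86 m/s

Take point 1 at the surface (v₁ ≈ 0) and point 2 at the hole (at atmospheric pressure). Bernoulli: P₁ + ρg h = P_atm + ½ρv₂².
With P₁ − P_atm = 95200 Pa, v₂ = √(2gh + 2ΔP/ρ) = √(2·9.8·1.68 + 2·95200/13500) = 6.86 m/s.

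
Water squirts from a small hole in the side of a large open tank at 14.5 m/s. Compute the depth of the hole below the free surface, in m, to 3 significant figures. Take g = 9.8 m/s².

For a small hole in a large open tank, ½v² = gh, giving h = v²/(2g).
h = 14.5²/(2·9.8) = 210/19.60 = 10.7 m.

h ≈ 10.7 m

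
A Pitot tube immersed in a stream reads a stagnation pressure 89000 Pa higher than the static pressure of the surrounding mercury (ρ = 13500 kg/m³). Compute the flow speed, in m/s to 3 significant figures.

At the stagnation point the flow is brought to rest, so Bernoulli gives P_stag − P_static = ½ρv².
v = √(2ΔP/ρ) = √(2·89000/13500) = 3.63 m/s.

v ≈ 3.63 m/s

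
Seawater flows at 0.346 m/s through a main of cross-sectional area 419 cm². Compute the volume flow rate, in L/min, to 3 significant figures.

Q = 870 L/min

Q = A·v = 0.0419 m² × 0.346 m/s = 0.0145 m³/s.
Converting: 0.0145 m³/s × 60000 = 870 L/min.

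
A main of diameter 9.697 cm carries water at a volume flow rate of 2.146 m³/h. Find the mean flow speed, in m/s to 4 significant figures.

Q = 2.146 m³/h = 0.0005961 m³/s.
v = Q/A = 0.0005961 / 0.007385 = 0.08072 m/s.

0.08072 m/s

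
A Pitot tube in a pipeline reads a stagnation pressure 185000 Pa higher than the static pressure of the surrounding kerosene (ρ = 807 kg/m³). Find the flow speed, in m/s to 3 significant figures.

At the stagnation point the flow is brought to rest, so Bernoulli gives P_stag − P_static = ½ρv².
v = √(2ΔP/ρ) = √(2·185000/807) = 21.4 m/s.

v = 21.4 m/s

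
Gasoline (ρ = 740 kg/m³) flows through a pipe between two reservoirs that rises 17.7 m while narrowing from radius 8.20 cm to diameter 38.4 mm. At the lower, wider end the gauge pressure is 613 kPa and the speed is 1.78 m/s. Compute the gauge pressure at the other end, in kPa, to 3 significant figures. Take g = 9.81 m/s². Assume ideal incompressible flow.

The volume flow rate is constant, so v₂ = (A₁/A₂)v₁ = (211/11.6)·1.78 = 32.5 m/s.
Applying Bernoulli between the two ends and solving for P₂: P₂ = P₁ + ½ρ(v₁² − v₂²) − ρgΔh.
P₂ = 613000 + ½·740·(1.78² − 32.5²) − 740·9.81·(+17.7) = 613000 + (-389000) − (128000) = 95700 Pa.

P₂ ≈ 95.7 kPa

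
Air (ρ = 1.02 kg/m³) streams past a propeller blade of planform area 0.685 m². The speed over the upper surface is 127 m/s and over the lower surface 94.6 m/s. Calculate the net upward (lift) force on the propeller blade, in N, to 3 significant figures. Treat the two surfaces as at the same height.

With equal heights on the two surfaces, Bernoulli gives P_lower − P_upper = ½ρ(v_upper² − v_lower²).
ΔP = ½·1.02·(127² − 94.6²) = 3660 Pa.
Lift = ΔP · A = 3660 × 0.685 = 2510 N.

F ≈ 2510 N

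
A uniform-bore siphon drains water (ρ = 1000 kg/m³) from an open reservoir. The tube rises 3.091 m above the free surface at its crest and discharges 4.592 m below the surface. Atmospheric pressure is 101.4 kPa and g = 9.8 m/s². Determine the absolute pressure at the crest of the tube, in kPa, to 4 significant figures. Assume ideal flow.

From the surface to the outlet (both open to atmosphere, surface at rest): v = √(2g·h_out) = √(2·9.8·4.592) = 9.487 m/s.
Continuity keeps v the same throughout the tube; from surface to crest, P_atm + 0 = P_top + ½ρv² + ρg·h_top.
P_top = 101400 − ½·1000·9.487² − 1000·9.8·3.091 = 26110 Pa.

26.11 kPa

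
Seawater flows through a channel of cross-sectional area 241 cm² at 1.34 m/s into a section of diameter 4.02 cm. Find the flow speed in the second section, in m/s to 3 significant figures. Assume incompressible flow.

v₂ ≈ 25.4 m/s

Continuity gives A₁v₁ = A₂v₂, so v₂ = (241 cm²)/(12.7 cm²) × 1.34 m/s = 25.4 m/s.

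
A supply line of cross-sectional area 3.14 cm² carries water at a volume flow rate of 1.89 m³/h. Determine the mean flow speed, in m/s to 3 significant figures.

Q = 1.89 m³/h = 0.000525 m³/s.
v = Q/A = 0.000525 / 0.000314 = 1.67 m/s.

v ≈ 1.67 m/s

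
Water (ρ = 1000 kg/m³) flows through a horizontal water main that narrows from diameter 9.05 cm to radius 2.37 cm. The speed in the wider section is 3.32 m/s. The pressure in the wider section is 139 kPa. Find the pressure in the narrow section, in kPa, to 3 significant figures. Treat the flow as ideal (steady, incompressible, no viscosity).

The volume flow rate is constant, so v₂ = (A₁/A₂)v₁ = (64.3/17.6)·3.32 = 12.1 m/s.
The pipe is horizontal, so Bernoulli reduces to P₁ + ½ρv₁² = P₂ + ½ρv₂².
P₂ = P₁ − ½ρ(v₂² − v₁²) = 139000 − ½·1000·(12.1² − 3.32²) = 139000 − 67700 = 71300 Pa.

71.3 kPa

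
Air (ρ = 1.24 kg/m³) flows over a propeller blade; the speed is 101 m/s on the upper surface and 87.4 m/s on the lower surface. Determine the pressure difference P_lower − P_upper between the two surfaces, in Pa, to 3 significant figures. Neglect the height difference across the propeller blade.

With negligible Δh, P + ½ρv² is constant, so P_low − P_up = ½ρ(v_up² − v_low²).
ΔP = ½·1.24·(101² − 87.4²) = 1590 Pa.

1590 Pa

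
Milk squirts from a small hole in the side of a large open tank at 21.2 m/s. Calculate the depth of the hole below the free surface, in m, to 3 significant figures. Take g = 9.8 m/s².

h ≈ 22.9 m

Inverting v = √(2gh) gives h = v² / 2g.
h = 21.2²/(2·9.8) = 449/19.60 = 22.9 m.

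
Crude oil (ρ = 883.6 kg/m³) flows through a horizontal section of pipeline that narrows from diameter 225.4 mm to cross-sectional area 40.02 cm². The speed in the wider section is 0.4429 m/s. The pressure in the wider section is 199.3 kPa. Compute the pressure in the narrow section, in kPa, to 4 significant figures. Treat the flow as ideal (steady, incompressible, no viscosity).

P₂ = 190.8 kPa

Mass conservation (A₁v₁ = A₂v₂) gives v₂ = 0.4429 × 399.0/40.02 = 4.416 m/s.
Along the horizontal streamline, P + ½ρv² is constant.
P₂ = P₁ − ½ρ(v₂² − v₁²) = 199300 − ½·883.6·(4.416² − 0.4429²) = 199300 − 8529 = 190800 Pa.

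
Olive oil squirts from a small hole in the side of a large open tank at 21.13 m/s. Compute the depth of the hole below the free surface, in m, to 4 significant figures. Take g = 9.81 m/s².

Inverting v = √(2gh) gives h = v² / 2g.
h = 21.13²/(2·9.81) = 446.5/19.62 = 22.76 m.

h ≈ 22.76 m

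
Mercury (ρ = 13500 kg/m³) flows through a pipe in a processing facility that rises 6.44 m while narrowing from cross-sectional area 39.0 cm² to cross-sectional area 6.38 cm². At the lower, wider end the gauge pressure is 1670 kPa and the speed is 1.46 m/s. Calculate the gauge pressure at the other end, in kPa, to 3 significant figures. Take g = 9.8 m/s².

The volume flow rate is constant, so v₂ = (A₁/A₂)v₁ = (39.0/6.38)·1.46 = 8.92 m/s.
Bernoulli: P₁ + ½ρv₁² + ρg h₁ = P₂ + ½ρv₂² + ρg h₂, so P₂ = P₁ + ½ρ(v₁² − v₂²) − ρg(h₂ − h₁).
P₂ = 1670000 + ½·13500·(1.46² − 8.92²) − 13500·9.8·(+6.44) = 1670000 + (-523000) − (852000) = 295000 Pa.

P₂ ≈ 295 kPa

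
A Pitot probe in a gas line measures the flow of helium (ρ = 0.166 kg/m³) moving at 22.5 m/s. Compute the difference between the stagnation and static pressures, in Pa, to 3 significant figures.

ΔP ≈ 42.0 Pa

Bernoulli between the free stream and the stagnation point: ½ρv² = P_stag − P_static.
ΔP = ½·0.166·22.5² = 42.0 Pa.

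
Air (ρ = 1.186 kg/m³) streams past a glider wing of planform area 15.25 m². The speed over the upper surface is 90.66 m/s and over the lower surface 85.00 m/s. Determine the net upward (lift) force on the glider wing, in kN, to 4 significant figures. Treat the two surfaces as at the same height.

8.991 kN

The faster flow above has the lower pressure; Bernoulli (same height) gives ΔP = ½ρ(v_up² − v_low²).
ΔP = ½·1.186·(90.66² − 85.00²) = 589.6 Pa.
Lift = ΔP · A = 589.6 × 15.25 = 8991 N.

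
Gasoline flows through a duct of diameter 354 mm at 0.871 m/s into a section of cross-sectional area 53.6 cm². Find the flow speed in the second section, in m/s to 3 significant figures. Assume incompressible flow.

v₂ ≈ 16.0 m/s

The volume flow rate is constant, so v₂ = (A₁/A₂)v₁ = (984/53.6)·0.871 = 16.0 m/s.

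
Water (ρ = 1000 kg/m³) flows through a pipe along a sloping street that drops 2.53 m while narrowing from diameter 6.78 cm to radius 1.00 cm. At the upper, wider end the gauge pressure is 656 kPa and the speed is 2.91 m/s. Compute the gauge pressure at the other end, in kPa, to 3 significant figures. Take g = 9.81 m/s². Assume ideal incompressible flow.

P₂ = 126 kPa

The volume flow rate is constant, so v₂ = (A₁/A₂)v₁ = (36.1/3.14)·2.91 = 33.4 m/s.
Bernoulli: P₁ + ½ρv₁² + ρg h₁ = P₂ + ½ρv₂² + ρg h₂, so P₂ = P₁ + ½ρ(v₁² − v₂²) − ρg(h₂ − h₁).
P₂ = 656000 + ½·1000·(2.91² − 33.4²) − 1000·9.81·(−2.53) = 656000 + (-555000) − (-24800) = 126000 Pa.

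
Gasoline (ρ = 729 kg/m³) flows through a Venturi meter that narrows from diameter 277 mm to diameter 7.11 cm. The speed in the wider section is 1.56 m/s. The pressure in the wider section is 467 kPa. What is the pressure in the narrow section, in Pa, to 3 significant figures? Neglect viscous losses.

By continuity, v₂ = v₁·A₁/A₂ = 1.56·(603/39.7) = 23.7 m/s.
Along the horizontal streamline, P + ½ρv² is constant.
P₂ = P₁ − ½ρ(v₂² − v₁²) = 467000 − ½·729·(23.7² − 1.56²) = 467000 − 203000 = 264000 Pa.

P₂ = 264000 Pa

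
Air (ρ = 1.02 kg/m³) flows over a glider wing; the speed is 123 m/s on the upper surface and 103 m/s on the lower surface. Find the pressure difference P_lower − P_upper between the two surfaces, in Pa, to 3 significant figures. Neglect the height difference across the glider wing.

ΔP ≈ 2310 Pa

With negligible Δh, P + ½ρv² is constant, so P_low − P_up = ½ρ(v_up² − v_low²).
ΔP = ½·1.02·(123² − 103²) = 2310 Pa.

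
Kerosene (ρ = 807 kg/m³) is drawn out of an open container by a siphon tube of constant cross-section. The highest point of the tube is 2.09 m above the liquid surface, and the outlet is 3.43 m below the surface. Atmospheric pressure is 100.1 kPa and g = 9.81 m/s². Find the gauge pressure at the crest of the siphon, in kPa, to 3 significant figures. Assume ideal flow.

The outlet speed comes from Torricelli: v = √(2g·3.43) = 8.20 m/s.
With constant cross-section the crest speed equals v; applying Bernoulli from the surface up to the crest, P_top = P_atm − ½ρv² − ρg·h_top.
P_top = 100100 − ½·807·8.20² − 807·9.81·2.09 = 56400 Pa. So P_gauge = P_top − P_atm = -43700 Pa.

-43.7 kPa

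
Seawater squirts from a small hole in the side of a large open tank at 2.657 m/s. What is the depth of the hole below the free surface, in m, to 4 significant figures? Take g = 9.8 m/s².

For a small hole in a large open tank, ½v² = gh, giving h = v²/(2g).
h = 2.657²/(2·9.8) = 7.060/19.60 = 0.3602 m.

h ≈ 0.3602 m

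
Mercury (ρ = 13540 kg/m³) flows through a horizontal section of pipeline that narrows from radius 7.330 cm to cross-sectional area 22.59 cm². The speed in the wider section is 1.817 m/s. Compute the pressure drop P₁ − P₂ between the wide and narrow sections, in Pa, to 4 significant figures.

ΔP ≈ 1226000 Pa

Continuity gives A₁v₁ = A₂v₂, so v₂ = (168.8 cm²)/(22.59 cm²) × 1.817 m/s = 13.58 m/s.
Bernoulli (h₁ = h₂): P₁ − P₂ = ½ρ(v₂² − v₁²).
P₁ − P₂ = ½·13540·(13.58² − 1.817²) = ½·13540·181.0 = 1226000 Pa.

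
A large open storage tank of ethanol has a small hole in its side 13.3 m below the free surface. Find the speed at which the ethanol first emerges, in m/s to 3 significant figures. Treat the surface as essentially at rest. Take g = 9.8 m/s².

16.1 m/s

Bernoulli from surface to hole (P equal, v_surface ≈ 0): v = √(2gh) = √(2×9.8×13.3) = 16.1 m/s.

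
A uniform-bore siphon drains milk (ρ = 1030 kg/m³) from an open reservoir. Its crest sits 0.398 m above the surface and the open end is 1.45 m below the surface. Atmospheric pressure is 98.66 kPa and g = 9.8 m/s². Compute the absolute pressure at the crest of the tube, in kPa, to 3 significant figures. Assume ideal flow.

The outlet speed comes from Torricelli: v = √(2g·1.45) = 5.33 m/s.
Continuity keeps v the same throughout the tube; from surface to crest, P_atm + 0 = P_top + ½ρv² + ρg·h_top.
P_top = 98660 − ½·1030·5.33² − 1030·9.8·0.398 = 80000 Pa.

80.0 kPa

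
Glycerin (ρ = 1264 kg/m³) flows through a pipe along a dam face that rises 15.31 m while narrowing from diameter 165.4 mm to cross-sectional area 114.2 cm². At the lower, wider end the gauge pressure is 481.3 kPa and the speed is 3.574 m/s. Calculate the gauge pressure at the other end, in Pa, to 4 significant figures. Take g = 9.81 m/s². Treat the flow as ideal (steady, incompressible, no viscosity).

P₂ ≈ 271000 Pa

By continuity, v₂ = v₁·A₁/A₂ = 3.574·(214.9/114.2) = 6.724 m/s.
Applying Bernoulli between the two ends and solving for P₂: P₂ = P₁ + ½ρ(v₁² − v₂²) − ρgΔh.
P₂ = 481300 + ½·1264·(3.574² − 6.724²) − 1264·9.81·(+15.31) = 481300 + (-20500) − (189800) = 271000 Pa.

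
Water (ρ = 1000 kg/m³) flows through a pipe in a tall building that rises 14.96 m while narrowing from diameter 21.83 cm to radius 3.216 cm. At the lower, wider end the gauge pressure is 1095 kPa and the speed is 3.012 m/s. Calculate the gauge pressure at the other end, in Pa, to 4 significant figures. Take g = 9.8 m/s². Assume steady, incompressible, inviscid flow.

Mass conservation (A₁v₁ = A₂v₂) gives v₂ = 3.012 × 374.3/32.49 = 34.70 m/s.
Bernoulli: P₁ + ½ρv₁² + ρg h₁ = P₂ + ½ρv₂² + ρg h₂, so P₂ = P₁ + ½ρ(v₁² − v₂²) − ρg(h₂ − h₁).
P₂ = 1095000 + ½·1000·(3.012² − 34.70²) − 1000·9.8·(+14.96) = 1095000 + (-597300) − (146600) = 351000 Pa.

P₂ ≈ 351000 Pa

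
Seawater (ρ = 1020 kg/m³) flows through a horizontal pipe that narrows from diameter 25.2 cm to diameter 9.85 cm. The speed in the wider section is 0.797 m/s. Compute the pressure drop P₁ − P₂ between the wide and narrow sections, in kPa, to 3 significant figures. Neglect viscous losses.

The volume flow rate is constant, so v₂ = (A₁/A₂)v₁ = (499/76.2)·0.797 = 5.22 m/s.
Along the horizontal streamline, P + ½ρv² is constant.
P₁ − P₂ = ½·1020·(5.22² − 0.797²) = ½·1020·26.6 = 13600 Pa.

13.6 kPa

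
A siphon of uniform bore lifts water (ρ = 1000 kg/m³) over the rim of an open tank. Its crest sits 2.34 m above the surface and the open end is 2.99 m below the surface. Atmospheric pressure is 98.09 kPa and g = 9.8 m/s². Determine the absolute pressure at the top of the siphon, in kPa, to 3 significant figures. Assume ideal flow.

45.9 kPa

The outlet speed comes from Torricelli: v = √(2g·2.99) = 7.66 m/s.
Continuity keeps v the same throughout the tube; from surface to crest, P_atm + 0 = P_top + ½ρv² + ρg·h_top.
P_top = 98090 − ½·1000·7.66² − 1000·9.8·2.34 = 45900 Pa.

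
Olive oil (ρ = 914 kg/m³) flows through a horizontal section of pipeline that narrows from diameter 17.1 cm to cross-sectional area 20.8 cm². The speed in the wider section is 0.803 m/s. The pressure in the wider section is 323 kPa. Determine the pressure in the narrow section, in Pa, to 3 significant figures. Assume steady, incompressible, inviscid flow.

P₂ ≈ 287000 Pa

Mass conservation (A₁v₁ = A₂v₂) gives v₂ = 0.803 × 230/20.8 = 8.87 m/s.
Bernoulli (h₁ = h₂): P₁ − P₂ = ½ρ(v₂² − v₁²).
P₂ = P₁ − ½ρ(v₂² − v₁²) = 323000 − ½·914·(8.87² − 0.803²) = 323000 − 35600 = 287000 Pa.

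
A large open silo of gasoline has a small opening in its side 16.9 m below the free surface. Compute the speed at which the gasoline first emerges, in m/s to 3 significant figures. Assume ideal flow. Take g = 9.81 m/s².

Bernoulli from surface to hole (P equal, v_surface ≈ 0): v = √(2gh) = √(2×9.81×16.9) = 18.2 m/s.

18.2 m/s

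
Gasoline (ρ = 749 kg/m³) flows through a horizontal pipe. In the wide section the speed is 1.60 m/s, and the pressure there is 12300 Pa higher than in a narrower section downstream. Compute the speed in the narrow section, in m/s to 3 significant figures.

Along the level pipe P + ½ρv² is conserved, hence v₂² = v₁² + 2(P₁ − P₂)/ρ.
v₂ = √(1.60² + 2·12300/749) = √(2.56 + 32.8) = 5.95 m/s.

5.95 m/s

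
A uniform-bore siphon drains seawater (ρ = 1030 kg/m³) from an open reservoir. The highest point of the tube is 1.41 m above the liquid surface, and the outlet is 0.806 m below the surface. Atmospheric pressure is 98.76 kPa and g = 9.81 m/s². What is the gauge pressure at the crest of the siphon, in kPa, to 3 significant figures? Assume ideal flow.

P_gauge ≈ -22.4 kPa

From the surface to the outlet (both open to atmosphere, surface at rest): v = √(2g·h_out) = √(2·9.81·0.806) = 3.98 m/s.
With constant cross-section the crest speed equals v; applying Bernoulli from the surface up to the crest, P_top = P_atm − ½ρv² − ρg·h_top.
P_top = 98760 − ½·1030·3.98² − 1030·9.81·1.41 = 76400 Pa. So P_gauge = P_top − P_atm = -22400 Pa.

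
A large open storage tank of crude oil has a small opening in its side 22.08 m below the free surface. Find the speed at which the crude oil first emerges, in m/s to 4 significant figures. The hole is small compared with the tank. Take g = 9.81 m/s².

With the surface at rest and both surface and jet at atmospheric pressure, Bernoulli gives ρg h = ½ρv², so v = √(2gh) = √(2·9.81·22.08) = 20.81 m/s.

v ≈ 20.81 m/s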